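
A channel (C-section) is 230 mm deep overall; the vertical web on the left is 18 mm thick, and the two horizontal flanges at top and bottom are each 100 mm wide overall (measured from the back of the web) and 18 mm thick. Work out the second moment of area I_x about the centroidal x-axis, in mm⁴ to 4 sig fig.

I_x ≈ 5.150 × 10⁷ mm⁴

Decompose the section into non-overlapping parts with the origin at the bottom-left of its bounding rectangle.
Web: 18 × 230, A = 4 140 mm², y = 115 mm, Ī = 18 250 500 mm⁴.
Top flange (beyond web): 82 × 18, A = 1 476 mm², y = 221 mm, Ī = 39 852 mm⁴.
Bottom flange (beyond web): 82 × 18, A = 1 476 mm², y = 9 mm, Ī = 39 852 mm⁴.
By symmetry the centroid is at mid-height, ȳ = 115 mm.
Transfer each piece to the centroidal x-axis using Ī + A·d² with d = y − 115:
  web: d = 0 mm → contributes +18 250 500 mm⁴
  top flange (beyond web): d = 106 mm → contributes +16 624 188 mm⁴
  bottom flange (beyond web): d = -106 mm → contributes +16 624 188 mm⁴
Total I = 51 498 876 mm⁴.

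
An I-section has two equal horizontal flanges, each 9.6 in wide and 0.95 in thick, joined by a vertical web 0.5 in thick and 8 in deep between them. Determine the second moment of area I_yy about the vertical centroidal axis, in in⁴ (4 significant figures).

I_yy ≈ 140.2 in⁴

Break the section into simple shapes (no overlaps), measuring from the bottom-left corner of the bounding box.
Bottom flange: 9.6 × 0.95, A = 9.12 in², x = 4.8 in, Ī = 70.0416 in⁴.
Web: 0.5 × 8, A = 4 in², x = 4.8 in, Ī = 0.0833333 in⁴.
Top flange: 9.6 × 0.95, A = 9.12 in², x = 4.8 in, Ī = 70.0416 in⁴.
By symmetry the centroid is at mid-width, x̄ = 4.8 in.
All pieces are centred on the vertical centroidal axis, so I = ΣĪ = 140.167 in⁴.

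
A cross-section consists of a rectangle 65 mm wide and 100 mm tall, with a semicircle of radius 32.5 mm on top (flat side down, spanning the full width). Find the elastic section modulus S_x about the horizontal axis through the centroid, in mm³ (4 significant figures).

Break the section into simple shapes (no overlaps), measuring from the bottom-left corner of the bounding box.
Rectangular body: 65 × 100, A = 6 500 mm², y = 50 mm, Ī = 5 416 667 mm⁴.
Semicircular cap: semicircle r = 32.5, A = 1659.15 mm², y = 113.793 mm, Ī = 122 452 mm⁴.
Centroid: ȳ = ΣA·y / ΣA = 62.9723 mm.
Transfer each piece to the horizontal axis through the centroid using Ī + A·d² with d = y − 62.9723:
  rectangular body: d = -12.9723 mm → contributes +6 510 493 mm⁴
  semicircular cap: d = 50.8211 mm → contributes +4 407 690 mm⁴
Total I = 10 918 183 mm⁴.
Extreme fibre distance c = 69.5277 mm; S = I/c = 157 034 mm³.

S_x ≈ 1.570 × 10⁵ mm³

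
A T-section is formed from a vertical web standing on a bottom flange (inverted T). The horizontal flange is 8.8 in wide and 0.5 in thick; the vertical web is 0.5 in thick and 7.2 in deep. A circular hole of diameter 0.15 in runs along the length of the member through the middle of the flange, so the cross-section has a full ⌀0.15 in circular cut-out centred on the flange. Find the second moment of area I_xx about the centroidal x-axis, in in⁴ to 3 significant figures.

Decompose the section into non-overlapping parts with the origin at the bottom-left of its bounding rectangle.
Flange: 8.8 × 0.5, A = 4.4 in², y = 0.25 in, Ī = 0.091667 in⁴.
Web: 0.5 × 7.2, A = 3.6 in², y = 4.1 in, Ī = 15.552 in⁴.
Hole (subtracted): ⌀0.15, A = 0.017671 in², y = 0.25 in, Ī = 0.00002485 in⁴.
Centroid: ȳ = ΣA·y / ΣA = 1.9863 in.
Transfer each piece to the centroidal x-axis using Ī + A·d² with d = y − 1.9863:
  flange: d = -1.7363 in → contributes +13.357 in⁴
  web: d = 2.1137 in → contributes +31.635 in⁴
  hole: d = -1.7363 in → contributes −0.053302 in⁴
Total I = 44.939 in⁴.

I_xx ≈ 44.9 in⁴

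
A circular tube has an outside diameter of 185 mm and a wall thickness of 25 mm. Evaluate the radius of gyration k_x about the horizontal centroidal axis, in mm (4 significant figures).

k_x ≈ 57.25 mm

Decompose the section into non-overlapping parts with the origin at the bottom-left of its bounding rectangle.
Outer circle: ⌀185, A = 26880.3 mm², y = 92.5 mm, Ī = 57 498 539 mm⁴.
Bore (subtracted): ⌀135, A = 14313.9 mm², y = 92.5 mm, Ī = 16 304 406 mm⁴.
By symmetry the centroid is at mid-height, ȳ = 92.5 mm.
All pieces are centred on the horizontal centroidal axis, so I = ΣĪ (holes subtracted) = 41 194 134 mm⁴.
Radius of gyration: k = √(I/A) = √(41 194 134 / 12566.4) = 57.2549 mm.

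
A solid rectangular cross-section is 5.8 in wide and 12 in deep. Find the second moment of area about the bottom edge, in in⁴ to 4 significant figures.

The section: 5.8 × 12, A = 69.6 in², y = 6 in, Ī = 835.2 in⁴.
Transfer it to a horizontal axis along the bottom face using Ī + A·d² with d = y − 0:
  the section: d = 6 in → contributes +3340.8 in⁴
Total I = 3340.8 in⁴.

I_base ≈ 3341 in⁴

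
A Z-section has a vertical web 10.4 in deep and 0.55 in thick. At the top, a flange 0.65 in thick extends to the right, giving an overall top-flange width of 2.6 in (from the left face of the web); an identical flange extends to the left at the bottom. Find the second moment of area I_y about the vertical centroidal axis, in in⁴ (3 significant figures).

I_y ≈ 5.58 in⁴

Break the section into simple shapes (no overlaps), measuring from the bottom-left corner of the bounding box.
Web: 0.55 × 10.4, A = 5.72 in², x = 2.325 in, Ī = 0.14419 in⁴.
Top flange (beyond web): 2.05 × 0.65, A = 1.3325 in², x = 3.625 in, Ī = 0.46665 in⁴.
Bottom flange (beyond web): 2.05 × 0.65, A = 1.3325 in², x = 1.025 in, Ī = 0.46665 in⁴.
Centroid: x̄ = ΣA·x / ΣA = 2.325 in.
Transfer each piece to the vertical centroidal axis using Ī + A·d² with d = x − 2.325:
  web: d = 0 in → contributes +0.14419 in⁴
  top flange (beyond web): d = 1.3 in → contributes +2.7186 in⁴
  bottom flange (beyond web): d = -1.3 in → contributes +2.7186 in⁴
Total I = 5.5813 in⁴.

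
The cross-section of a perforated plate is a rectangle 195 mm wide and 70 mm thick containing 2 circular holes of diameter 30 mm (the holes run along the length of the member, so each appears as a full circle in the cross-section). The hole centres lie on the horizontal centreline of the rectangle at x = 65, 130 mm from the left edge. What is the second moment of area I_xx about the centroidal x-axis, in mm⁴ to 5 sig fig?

I_xx ≈ 5.4942 × 10⁶ mm⁴

Decompose the section into non-overlapping parts with the origin at the bottom-left of its bounding rectangle.
Plate: 195 × 70, A = 13 650 mm², y = 35 mm, Ī = 5 573 750 mm⁴.
Hole 1 (subtracted): ⌀30, A = 706.8583 mm², y = 35 mm, Ī = 39760.78 mm⁴.
Hole 2 (subtracted): ⌀30, A = 706.8583 mm², y = 35 mm, Ī = 39760.78 mm⁴.
By symmetry the centroid is at mid-height, ȳ = 35 mm.
All pieces are centred on the centroidal x-axis, so I = ΣĪ (holes subtracted) = 5 494 228 mm⁴.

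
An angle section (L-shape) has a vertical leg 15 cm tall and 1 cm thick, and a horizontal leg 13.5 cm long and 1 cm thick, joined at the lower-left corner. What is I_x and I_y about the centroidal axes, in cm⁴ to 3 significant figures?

I_x ≈ 616 cm⁴, I_y ≈ 475 cm⁴

Treat the section as a set of non-overlapping primitives; coordinates are from the bounding-box lower-left.
Vertical leg: 1 × 15, A = 15 cm², y = 7.5 cm, Ī = 281.25 cm⁴.
Horizontal leg (remainder): 12.5 × 1, A = 12.5 cm², y = 0.5 cm, Ī = 1.0417 cm⁴.
Centroid: ȳ = ΣA·y / ΣA = 4.3182 cm.
Transfer each piece to the centroidal x-axis using Ī + A·d² with d = y − 4.3182:
  vertical leg: d = 3.1818 cm → contributes +433.11 cm⁴
  horizontal leg (remainder): d = -3.8182 cm → contributes +183.27 cm⁴
Total I = 616.38 cm⁴.
For the y-axis: x̄ = 3.5682 cm.
Repeating about the centroidal y-axis gives I_y = 474.66 cm⁴.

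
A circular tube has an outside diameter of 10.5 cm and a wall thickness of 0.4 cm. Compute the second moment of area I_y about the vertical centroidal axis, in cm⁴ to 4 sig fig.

I_y ≈ 162.1 cm⁴

Split into non-overlapping primitives; take the origin at the lower-left of the bounding box.
Outer circle: ⌀10.5, A = 86.5901 cm², x = 5.25 cm, Ī = 596.66 cm⁴.
Bore (subtracted): ⌀9.7, A = 73.8981 cm², x = 5.25 cm, Ī = 434.567 cm⁴.
By symmetry the centroid is at mid-width, x̄ = 5.25 cm.
All pieces are centred on the vertical centroidal axis, so I = ΣĪ (holes subtracted) = 162.093 cm⁴.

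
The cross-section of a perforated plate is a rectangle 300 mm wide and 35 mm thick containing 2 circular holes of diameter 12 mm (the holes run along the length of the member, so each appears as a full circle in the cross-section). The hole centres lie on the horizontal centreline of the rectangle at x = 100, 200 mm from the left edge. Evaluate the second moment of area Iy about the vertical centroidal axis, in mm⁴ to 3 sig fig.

Decompose the section into non-overlapping parts with the origin at the bottom-left of its bounding rectangle.
Plate: 300 × 35, A = 10 500 mm², x = 150 mm, Ī = 78 750 000 mm⁴.
Hole 1 (subtracted): ⌀12, A = 113.1 mm², x = 100 mm, Ī = 1017.9 mm⁴.
Hole 2 (subtracted): ⌀12, A = 113.1 mm², x = 200 mm, Ī = 1017.9 mm⁴.
By symmetry the centroid is at mid-width, x̄ = 150 mm.
Transfer each piece to the vertical centroidal axis using Ī + A·d² with d = x − 150:
  plate: d = 0 mm → contributes +78 750 000 mm⁴
  hole 1: d = -50 mm → contributes −283 761 mm⁴
  hole 2: d = 50 mm → contributes −283 761 mm⁴
Total I = 78 182 478 mm⁴.

Iy ≈ 7.82 × 10⁷ mm⁴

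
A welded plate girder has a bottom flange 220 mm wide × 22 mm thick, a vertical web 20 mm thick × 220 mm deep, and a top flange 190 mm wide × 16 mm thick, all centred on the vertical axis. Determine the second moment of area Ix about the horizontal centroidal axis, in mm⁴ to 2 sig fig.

Decompose the section into non-overlapping parts with the origin at the bottom-left of its bounding rectangle.
Bottom plate: 220 × 22, A = 4 840 mm², y = 11 mm, Ī = 195 213 mm⁴.
Web plate: 20 × 220, A = 4 400 mm², y = 132 mm, Ī = 17 746 667 mm⁴.
Top plate: 190 × 16, A = 3 040 mm², y = 250 mm, Ī = 64 853 mm⁴.
Centroid: ȳ = ΣA·y / ΣA = 113.5 mm.
Transfer each piece to the horizontal centroidal axis using Ī + A·d² with d = y − 113.5:
  bottom plate: d = -102.5 mm → contributes +51 066 473 mm⁴
  web plate: d = 18.48 mm → contributes +19 249 122 mm⁴
  top plate: d = 136.5 mm → contributes +56 689 323 mm⁴
Total I = 127 004 918 mm⁴.

Ix ≈ 1.3 × 10⁸ mm⁴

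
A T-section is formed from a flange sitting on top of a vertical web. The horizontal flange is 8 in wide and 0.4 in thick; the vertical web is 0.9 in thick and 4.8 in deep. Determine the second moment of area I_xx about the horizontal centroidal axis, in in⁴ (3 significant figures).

I_xx ≈ 20.8 in⁴

Break the section into simple shapes (no overlaps), measuring from the bottom-left corner of the bounding box.
Flange: 8 × 0.4, A = 3.2 in², y = 5 in, Ī = 0.042667 in⁴.
Web: 0.9 × 4.8, A = 4.32 in², y = 2.4 in, Ī = 8.2944 in⁴.
Centroid: ȳ = ΣA·y / ΣA = 3.5064 in.
Transfer each piece to the horizontal centroidal axis using Ī + A·d² with d = y − 3.5064:
  flange: d = 1.4936 in → contributes +7.1815 in⁴
  web: d = -1.1064 in → contributes +13.582 in⁴
Total I = 20.764 in⁴.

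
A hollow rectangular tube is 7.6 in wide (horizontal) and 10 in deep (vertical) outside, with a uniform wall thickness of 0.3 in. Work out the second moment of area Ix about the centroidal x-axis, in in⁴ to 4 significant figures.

Ix ≈ 148.8 in⁴

Break the section into simple shapes (no overlaps), measuring from the bottom-left corner of the bounding box.
Outer rectangle: 7.6 × 10, A = 76 in², y = 5 in, Ī = 633.333 in⁴.
Inner void (subtracted): 7 × 9.4, A = 65.8 in², y = 5 in, Ī = 484.507 in⁴.
By symmetry the centroid is at mid-height, ȳ = 5 in.
All pieces are centred on the centroidal x-axis, so I = ΣĪ (holes subtracted) = 148.826 in⁴.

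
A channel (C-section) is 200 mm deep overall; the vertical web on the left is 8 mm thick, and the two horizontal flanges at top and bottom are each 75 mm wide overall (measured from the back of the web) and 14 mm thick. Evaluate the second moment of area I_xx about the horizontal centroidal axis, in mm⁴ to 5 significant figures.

I_xx ≈ 2.1589 × 10⁷ mm⁴

Split into non-overlapping primitives; take the origin at the lower-left of the bounding box.
Web: 8 × 200, A = 1 600 mm², y = 100 mm, Ī = 5 333 333 mm⁴.
Top flange (beyond web): 67 × 14, A = 938 mm², y = 193 mm, Ī = 15320.67 mm⁴.
Bottom flange (beyond web): 67 × 14, A = 938 mm², y = 7 mm, Ī = 15320.67 mm⁴.
By symmetry the centroid is at mid-height, ȳ = 100 mm.
Transfer each piece to the horizontal centroidal axis using Ī + A·d² with d = y − 100:
  web: d = 0 mm → contributes +5 333 333 mm⁴
  top flange (beyond web): d = 93 mm → contributes +8 128 083 mm⁴
  bottom flange (beyond web): d = -93 mm → contributes +8 128 083 mm⁴
Total I = 21 589 499 mm⁴.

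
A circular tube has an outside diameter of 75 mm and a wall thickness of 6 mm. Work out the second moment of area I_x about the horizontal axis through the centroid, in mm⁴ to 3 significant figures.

Break the section into simple shapes (no overlaps), measuring from the bottom-left corner of the bounding box.
Outer circle: ⌀75, A = 4417.9 mm², y = 37.5 mm, Ī = 1 553 156 mm⁴.
Bore (subtracted): ⌀63, A = 3117.2 mm², y = 37.5 mm, Ī = 773 272 mm⁴.
By symmetry the centroid is at mid-height, ȳ = 37.5 mm.
All pieces are centred on the horizontal axis through the centroid, so I = ΣĪ (holes subtracted) = 779 884 mm⁴.

I_x ≈ 7.80 × 10⁵ mm⁴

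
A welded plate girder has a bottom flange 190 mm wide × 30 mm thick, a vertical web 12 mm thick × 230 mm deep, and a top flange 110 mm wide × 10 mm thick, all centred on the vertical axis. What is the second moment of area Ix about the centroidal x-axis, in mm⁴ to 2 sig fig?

Decompose the section into non-overlapping parts with the origin at the bottom-left of its bounding rectangle.
Bottom plate: 190 × 30, A = 5 700 mm², y = 15 mm, Ī = 427 500 mm⁴.
Web plate: 12 × 230, A = 2 760 mm², y = 145 mm, Ī = 12 167 000 mm⁴.
Top plate: 110 × 10, A = 1 100 mm², y = 265 mm, Ī = 9 167 mm⁴.
Centroid: ȳ = ΣA·y / ΣA = 81.3 mm.
Transfer each piece to the centroidal x-axis using Ī + A·d² with d = y − 81.3:
  bottom plate: d = -66.3 mm → contributes +25 480 719 mm⁴
  web plate: d = 63.7 mm → contributes +23 367 254 mm⁴
  top plate: d = 183.7 mm → contributes +37 130 609 mm⁴
Total I = 85 978 583 mm⁴.

Ix ≈ 8.6 × 10⁷ mm⁴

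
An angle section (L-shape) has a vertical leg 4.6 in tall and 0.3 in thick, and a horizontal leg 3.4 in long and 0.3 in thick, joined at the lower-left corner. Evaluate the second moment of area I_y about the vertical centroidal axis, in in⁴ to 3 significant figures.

Treat the section as a set of non-overlapping primitives; coordinates are from the bounding-box lower-left.
Vertical leg: 0.3 × 4.6, A = 1.38 in², x = 0.15 in, Ī = 0.01035 in⁴.
Horizontal leg (remainder): 3.1 × 0.3, A = 0.93 in², x = 1.85 in, Ī = 0.74478 in⁴.
Centroid: x̄ = ΣA·x / ΣA = 0.83442 in.
Transfer each piece to the vertical centroidal axis using Ī + A·d² with d = x − 0.83442:
  vertical leg: d = -0.68442 in → contributes +0.65678 in⁴
  horizontal leg (remainder): d = 1.0156 in → contributes +1.704 in⁴
Total I = 2.3608 in⁴.

I_y ≈ 2.36 in⁴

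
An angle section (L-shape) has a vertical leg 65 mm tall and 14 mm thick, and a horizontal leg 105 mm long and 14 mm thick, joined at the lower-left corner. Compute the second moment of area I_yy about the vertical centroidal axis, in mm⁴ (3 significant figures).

I_yy ≈ 2.36 × 10⁶ mm⁴

Treat the section as a set of non-overlapping primitives; coordinates are from the bounding-box lower-left.
Vertical leg: 14 × 65, A = 910 mm², x = 7 mm, Ī = 14 863 mm⁴.
Horizontal leg (remainder): 91 × 14, A = 1 274 mm², x = 59.5 mm, Ī = 879 166 mm⁴.
Centroid: x̄ = ΣA·x / ΣA = 37.625 mm.
Transfer each piece to the vertical centroidal axis using Ī + A·d² with d = x − 37.625:
  vertical leg: d = -30.625 mm → contributes +868 344 mm⁴
  horizontal leg (remainder): d = 21.875 mm → contributes +1 488 795 mm⁴
Total I = 2 357 139 mm⁴.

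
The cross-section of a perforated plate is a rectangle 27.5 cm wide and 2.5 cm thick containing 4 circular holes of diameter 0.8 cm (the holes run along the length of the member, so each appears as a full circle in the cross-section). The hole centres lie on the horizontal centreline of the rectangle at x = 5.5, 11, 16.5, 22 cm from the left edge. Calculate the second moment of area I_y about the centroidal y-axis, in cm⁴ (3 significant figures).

Decompose the section into non-overlapping parts with the origin at the bottom-left of its bounding rectangle.
Plate: 27.5 × 2.5, A = 68.75 cm², x = 13.75 cm, Ī = 4332.7 cm⁴.
Hole 1 (subtracted): ⌀0.8, A = 0.50265 cm², x = 5.5 cm, Ī = 0.020106 cm⁴.
Hole 2 (subtracted): ⌀0.8, A = 0.50265 cm², x = 11 cm, Ī = 0.020106 cm⁴.
Hole 3 (subtracted): ⌀0.8, A = 0.50265 cm², x = 16.5 cm, Ī = 0.020106 cm⁴.
Hole 4 (subtracted): ⌀0.8, A = 0.50265 cm², x = 22 cm, Ī = 0.020106 cm⁴.
By symmetry the centroid is at mid-width, x̄ = 13.75 cm.
Transfer each piece to the centroidal y-axis using Ī + A·d² with d = x − 13.75:
  plate: d = 0 cm → contributes +4332.7 cm⁴
  hole 1: d = -8.25 cm → contributes −34.232 cm⁴
  hole 2: d = -2.75 cm → contributes −3.8214 cm⁴
  hole 3: d = 2.75 cm → contributes −3.8214 cm⁴
  hole 4: d = 8.25 cm → contributes −34.232 cm⁴
Total I = 4256.6 cm⁴.

I_y ≈ 4260 cm⁴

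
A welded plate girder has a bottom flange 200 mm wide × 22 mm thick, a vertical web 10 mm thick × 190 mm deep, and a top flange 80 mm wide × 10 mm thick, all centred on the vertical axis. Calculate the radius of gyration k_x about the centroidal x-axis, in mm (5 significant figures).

k_x ≈ 77.195 mm

Treat the section as a set of non-overlapping primitives; coordinates are from the bounding-box lower-left.
Bottom plate: 200 × 22, A = 4 400 mm², y = 11 mm, Ī = 177466.7 mm⁴.
Web plate: 10 × 190, A = 1 900 mm², y = 117 mm, Ī = 5 715 833 mm⁴.
Top plate: 80 × 10, A = 800 mm², y = 217 mm, Ī = 6666.667 mm⁴.
Centroid: ȳ = ΣA·y / ΣA = 62.57746 mm.
Transfer each piece to the centroidal x-axis using Ī + A·d² with d = y − 62.57746:
  bottom plate: d = -51.57746 mm → contributes +11 882 500 mm⁴
  web plate: d = 54.42254 mm → contributes +11 343 277 mm⁴
  top plate: d = 154.4225 mm → contributes +19 083 722 mm⁴
Total I = 42 309 499 mm⁴.
Radius of gyration: k = √(I/A) = √(42 309 499 / 7 100) = 77.19511 mm.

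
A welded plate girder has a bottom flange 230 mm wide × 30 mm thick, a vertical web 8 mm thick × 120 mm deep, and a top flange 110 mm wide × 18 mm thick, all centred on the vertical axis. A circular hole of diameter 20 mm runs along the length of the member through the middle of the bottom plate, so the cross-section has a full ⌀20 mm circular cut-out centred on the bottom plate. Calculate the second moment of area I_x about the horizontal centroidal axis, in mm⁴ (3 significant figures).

Treat the section as a set of non-overlapping primitives; coordinates are from the bounding-box lower-left.
Bottom plate: 230 × 30, A = 6 900 mm², y = 15 mm, Ī = 517 500 mm⁴.
Web plate: 8 × 120, A = 960 mm², y = 90 mm, Ī = 1 152 000 mm⁴.
Top plate: 110 × 18, A = 1 980 mm², y = 159 mm, Ī = 53 460 mm⁴.
Hole (subtracted): ⌀20, A = 314.16 mm², y = 15 mm, Ī = 7 854 mm⁴.
Centroid: ȳ = ΣA·y / ΣA = 52.49 mm.
Transfer each piece to the horizontal centroidal axis using Ī + A·d² with d = y − 52.49:
  bottom plate: d = -37.49 mm → contributes +10 215 246 mm⁴
  web plate: d = 37.51 mm → contributes +2 502 749 mm⁴
  top plate: d = 106.51 mm → contributes +22 515 499 mm⁴
  hole: d = -37.49 mm → contributes −449 396 mm⁴
Total I = 34 784 099 mm⁴.

I_x ≈ 3.48 × 10⁷ mm⁴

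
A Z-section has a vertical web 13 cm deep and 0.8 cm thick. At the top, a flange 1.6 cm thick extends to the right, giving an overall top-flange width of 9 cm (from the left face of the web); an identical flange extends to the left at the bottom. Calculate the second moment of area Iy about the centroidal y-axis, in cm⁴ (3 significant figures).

Decompose the section into non-overlapping parts with the origin at the bottom-left of its bounding rectangle.
Web: 0.8 × 13, A = 10.4 cm², x = 8.6 cm, Ī = 0.55467 cm⁴.
Top flange (beyond web): 8.2 × 1.6, A = 13.12 cm², x = 13.1 cm, Ī = 73.516 cm⁴.
Bottom flange (beyond web): 8.2 × 1.6, A = 13.12 cm², x = 4.1 cm, Ī = 73.516 cm⁴.
Centroid: x̄ = ΣA·x / ΣA = 8.6 cm.
Transfer each piece to the centroidal y-axis using Ī + A·d² with d = x − 8.6:
  web: d = 0 cm → contributes +0.55467 cm⁴
  top flange (beyond web): d = 4.5 cm → contributes +339.2 cm⁴
  bottom flange (beyond web): d = -4.5 cm → contributes +339.2 cm⁴
Total I = 678.95 cm⁴.

Iy ≈ 679 cm⁴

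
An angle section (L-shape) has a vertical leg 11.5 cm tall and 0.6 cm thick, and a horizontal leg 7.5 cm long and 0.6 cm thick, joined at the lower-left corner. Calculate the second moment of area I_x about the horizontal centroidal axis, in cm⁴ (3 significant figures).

I_x ≈ 153 cm⁴

Break the section into simple shapes (no overlaps), measuring from the bottom-left corner of the bounding box.
Vertical leg: 0.6 × 11.5, A = 6.9 cm², y = 5.75 cm, Ī = 76.044 cm⁴.
Horizontal leg (remainder): 6.9 × 0.6, A = 4.14 cm², y = 0.3 cm, Ī = 0.1242 cm⁴.
Centroid: ȳ = ΣA·y / ΣA = 3.7063 cm.
Transfer each piece to the horizontal centroidal axis using Ī + A·d² with d = y − 3.7063:
  vertical leg: d = 2.0438 cm → contributes +104.86 cm⁴
  horizontal leg (remainder): d = -3.4063 cm → contributes +48.159 cm⁴
Total I = 153.02 cm⁴.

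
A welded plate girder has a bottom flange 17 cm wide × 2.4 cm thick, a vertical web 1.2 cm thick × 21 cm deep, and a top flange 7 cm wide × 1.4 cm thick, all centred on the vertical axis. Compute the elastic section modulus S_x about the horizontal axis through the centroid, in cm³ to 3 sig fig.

S_x ≈ 357 cm³

Split into non-overlapping primitives; take the origin at the lower-left of the bounding box.
Bottom plate: 17 × 2.4, A = 40.8 cm², y = 1.2 cm, Ī = 19.584 cm⁴.
Web plate: 1.2 × 21, A = 25.2 cm², y = 12.9 cm, Ī = 926.1 cm⁴.
Top plate: 7 × 1.4, A = 9.8 cm², y = 24.1 cm, Ī = 1.6007 cm⁴.
Centroid: ȳ = ΣA·y / ΣA = 8.0504 cm.
Transfer each piece to the horizontal axis through the centroid using Ī + A·d² with d = y − 8.0504:
  bottom plate: d = -6.8504 cm → contributes +1934.2 cm⁴
  web plate: d = 4.8496 cm → contributes +1518.8 cm⁴
  top plate: d = 16.05 cm → contributes +2 526 cm⁴
Total I = 5 979 cm⁴.
Extreme fibre distance c = 16.75 cm; S = I/c = 356.96 cm³.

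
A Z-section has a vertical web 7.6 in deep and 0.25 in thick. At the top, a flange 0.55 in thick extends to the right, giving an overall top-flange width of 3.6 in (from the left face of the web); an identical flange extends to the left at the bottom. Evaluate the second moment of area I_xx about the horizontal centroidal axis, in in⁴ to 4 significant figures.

Break the section into simple shapes (no overlaps), measuring from the bottom-left corner of the bounding box.
Web: 0.25 × 7.6, A = 1.9 in², y = 3.8 in, Ī = 9.14533 in⁴.
Top flange (beyond web): 3.35 × 0.55, A = 1.8425 in², y = 7.325 in, Ī = 0.0464464 in⁴.
Bottom flange (beyond web): 3.35 × 0.55, A = 1.8425 in², y = 0.275 in, Ī = 0.0464464 in⁴.
Centroid: ȳ = ΣA·y / ΣA = 3.8 in.
Transfer each piece to the horizontal centroidal axis using Ī + A·d² with d = y − 3.8:
  web: d = 0 in → contributes +9.14533 in⁴
  top flange (beyond web): d = 3.525 in → contributes +22.9407 in⁴
  bottom flange (beyond web): d = -3.525 in → contributes +22.9407 in⁴
Total I = 55.0267 in⁴.

I_xx ≈ 55.03 in⁴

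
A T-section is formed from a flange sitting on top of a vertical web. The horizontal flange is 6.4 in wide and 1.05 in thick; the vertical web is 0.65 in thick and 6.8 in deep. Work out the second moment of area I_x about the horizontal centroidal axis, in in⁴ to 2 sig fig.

Split into non-overlapping primitives; take the origin at the lower-left of the bounding box.
Flange: 6.4 × 1.05, A = 6.72 in², y = 7.325 in, Ī = 0.6174 in⁴.
Web: 0.65 × 6.8, A = 4.42 in², y = 3.4 in, Ī = 17.03 in⁴.
Centroid: ȳ = ΣA·y / ΣA = 5.768 in.
Transfer each piece to the horizontal centroidal axis using Ī + A·d² with d = y − 5.768:
  flange: d = 1.557 in → contributes +16.91 in⁴
  web: d = -2.368 in → contributes +41.81 in⁴
Total I = 58.72 in⁴.

I_x ≈ 59 in⁴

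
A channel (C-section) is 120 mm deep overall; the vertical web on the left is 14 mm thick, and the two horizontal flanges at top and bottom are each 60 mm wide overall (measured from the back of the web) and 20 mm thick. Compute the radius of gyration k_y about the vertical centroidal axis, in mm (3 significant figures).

Break the section into simple shapes (no overlaps), measuring from the bottom-left corner of the bounding box.
Web: 14 × 120, A = 1 680 mm², x = 7 mm, Ī = 27 440 mm⁴.
Top flange (beyond web): 46 × 20, A = 920 mm², x = 37 mm, Ī = 162 227 mm⁴.
Bottom flange (beyond web): 46 × 20, A = 920 mm², x = 37 mm, Ī = 162 227 mm⁴.
Centroid: x̄ = ΣA·x / ΣA = 22.682 mm.
Transfer each piece to the vertical centroidal axis using Ī + A·d² with d = x − 22.682:
  web: d = -15.682 mm → contributes +440 585 mm⁴
  top flange (beyond web): d = 14.318 mm → contributes +350 836 mm⁴
  bottom flange (beyond web): d = 14.318 mm → contributes +350 836 mm⁴
Total I = 1 142 257 mm⁴.
Radius of gyration: k = √(I/A) = √(1 142 257 / 3 520) = 18.014 mm.

k_y ≈ 18.0 mm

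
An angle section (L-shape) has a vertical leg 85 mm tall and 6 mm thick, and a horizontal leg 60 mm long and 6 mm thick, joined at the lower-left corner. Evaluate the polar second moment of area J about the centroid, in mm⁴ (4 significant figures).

Break the section into simple shapes (no overlaps), measuring from the bottom-left corner of the bounding box.
Vertical leg: 6 × 85, A = 510 mm², y = 42.5 mm, Ī = 307 063 mm⁴.
Horizontal leg (remainder): 54 × 6, A = 324 mm², y = 3 mm, Ī = 972 mm⁴.
Centroid: ȳ = ΣA·y / ΣA = 27.1547 mm.
Transfer each piece to the centroidal x-axis using Ī + A·d² with d = y − 27.1547:
  vertical leg: d = 15.3453 mm → contributes +427 157 mm⁴
  horizontal leg (remainder): d = -24.1547 mm → contributes +190 009 mm⁴
Total I = 617 166 mm⁴.
For the y-axis: x̄ = 14.6547 mm.
Repeating about the centroidal y-axis gives I_y = 258 579 mm⁴.
Polar second moment: J = I_x + I_y = 875 745 mm⁴.

J ≈ 8.757 × 10⁵ mm⁴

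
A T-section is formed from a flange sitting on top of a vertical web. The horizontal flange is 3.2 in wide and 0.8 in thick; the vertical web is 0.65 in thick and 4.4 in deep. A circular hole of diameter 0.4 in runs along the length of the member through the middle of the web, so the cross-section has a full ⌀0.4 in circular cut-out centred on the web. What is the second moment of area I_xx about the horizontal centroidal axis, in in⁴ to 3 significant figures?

I_xx ≈ 13.7 in⁴

Decompose the section into non-overlapping parts with the origin at the bottom-left of its bounding rectangle.
Flange: 3.2 × 0.8, A = 2.56 in², y = 4.8 in, Ī = 0.13653 in⁴.
Web: 0.65 × 4.4, A = 2.86 in², y = 2.2 in, Ī = 4.6141 in⁴.
Hole (subtracted): ⌀0.4, A = 0.12566 in², y = 2.2 in, Ī = 0.0012566 in⁴.
Centroid: ȳ = ΣA·y / ΣA = 3.4572 in.
Transfer each piece to the horizontal centroidal axis using Ī + A·d² with d = y − 3.4572:
  flange: d = 1.3428 in → contributes +4.7526 in⁴
  web: d = -1.2572 in → contributes +9.1345 in⁴
  hole: d = -1.2572 in → contributes −0.19987 in⁴
Total I = 13.687 in⁴.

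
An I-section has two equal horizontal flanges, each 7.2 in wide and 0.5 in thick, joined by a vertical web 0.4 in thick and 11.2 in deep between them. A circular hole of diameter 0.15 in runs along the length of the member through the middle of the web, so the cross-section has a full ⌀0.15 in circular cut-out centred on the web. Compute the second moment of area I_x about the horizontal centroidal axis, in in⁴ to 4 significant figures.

Treat the section as a set of non-overlapping primitives; coordinates are from the bounding-box lower-left.
Bottom flange: 7.2 × 0.5, A = 3.6 in², y = 0.25 in, Ī = 0.075 in⁴.
Web: 0.4 × 11.2, A = 4.48 in², y = 6.1 in, Ī = 46.8309 in⁴.
Top flange: 7.2 × 0.5, A = 3.6 in², y = 11.95 in, Ī = 0.075 in⁴.
Hole (subtracted): ⌀0.15, A = 0.0176715 in², y = 6.1 in, Ī = 0.0000248505 in⁴.
By symmetry the centroid is at mid-height, ȳ = 6.1 in.
Transfer each piece to the horizontal centroidal axis using Ī + A·d² with d = y − 6.1:
  bottom flange: d = -5.85 in → contributes +123.276 in⁴
  web: d = 0 in → contributes +46.8309 in⁴
  top flange: d = 5.85 in → contributes +123.276 in⁴
  hole: d = 0 in → contributes −0.0000248505 in⁴
Total I = 293.383 in⁴.

I_x ≈ 293.4 in⁴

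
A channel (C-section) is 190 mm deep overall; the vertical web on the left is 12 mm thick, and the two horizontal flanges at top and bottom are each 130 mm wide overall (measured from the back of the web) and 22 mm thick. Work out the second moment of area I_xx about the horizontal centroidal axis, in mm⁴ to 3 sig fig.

I_xx ≈ 4.37 × 10⁷ mm⁴

Break the section into simple shapes (no overlaps), measuring from the bottom-left corner of the bounding box.
Web: 12 × 190, A = 2 280 mm², y = 95 mm, Ī = 6 859 000 mm⁴.
Top flange (beyond web): 118 × 22, A = 2 596 mm², y = 179 mm, Ī = 104 705 mm⁴.
Bottom flange (beyond web): 118 × 22, A = 2 596 mm², y = 11 mm, Ī = 104 705 mm⁴.
By symmetry the centroid is at mid-height, ȳ = 95 mm.
Transfer each piece to the horizontal centroidal axis using Ī + A·d² with d = y − 95:
  web: d = 0 mm → contributes +6 859 000 mm⁴
  top flange (beyond web): d = 84 mm → contributes +18 422 081 mm⁴
  bottom flange (beyond web): d = -84 mm → contributes +18 422 081 mm⁴
Total I = 43 703 163 mm⁴.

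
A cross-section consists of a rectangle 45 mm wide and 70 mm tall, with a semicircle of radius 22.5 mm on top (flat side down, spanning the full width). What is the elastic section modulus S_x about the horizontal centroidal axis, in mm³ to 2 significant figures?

Split into non-overlapping primitives; take the origin at the lower-left of the bounding box.
Rectangular body: 45 × 70, A = 3 150 mm², y = 35 mm, Ī = 1 286 250 mm⁴.
Semicircular cap: semicircle r = 22.5, A = 795.2 mm², y = 79.55 mm, Ī = 28 130 mm⁴.
Centroid: ȳ = ΣA·y / ΣA = 43.98 mm.
Transfer each piece to the horizontal centroidal axis using Ī + A·d² with d = y − 43.98:
  rectangular body: d = -8.98 mm → contributes +1 540 242 mm⁴
  semicircular cap: d = 35.57 mm → contributes +1 034 241 mm⁴
Total I = 2 574 484 mm⁴.
Extreme fibre distance c = 48.52 mm; S = I/c = 53 060 mm³.

S_x ≈ 5.3 × 10⁴ mm³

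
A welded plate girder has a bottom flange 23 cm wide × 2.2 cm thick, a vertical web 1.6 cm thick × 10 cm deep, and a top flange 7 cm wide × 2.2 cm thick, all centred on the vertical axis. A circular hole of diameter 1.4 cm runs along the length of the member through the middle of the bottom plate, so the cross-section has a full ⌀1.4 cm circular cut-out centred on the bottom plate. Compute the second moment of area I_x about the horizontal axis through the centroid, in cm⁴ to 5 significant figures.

Break the section into simple shapes (no overlaps), measuring from the bottom-left corner of the bounding box.
Bottom plate: 23 × 2.2, A = 50.6 cm², y = 1.1 cm, Ī = 20.40867 cm⁴.
Web plate: 1.6 × 10, A = 16 cm², y = 7.2 cm, Ī = 133.3333 cm⁴.
Top plate: 7 × 2.2, A = 15.4 cm², y = 13.3 cm, Ī = 6.211333 cm⁴.
Hole (subtracted): ⌀1.4, A = 1.53938 cm², y = 1.1 cm, Ī = 0.1885741 cm⁴.
Centroid: ȳ = ΣA·y / ΣA = 4.648071 cm.
Transfer each piece to the horizontal axis through the centroid using Ī + A·d² with d = y − 4.648071:
  bottom plate: d = -3.548071 cm → contributes +657.4024 cm⁴
  web plate: d = 2.551929 cm → contributes +237.5308 cm⁴
  top plate: d = 8.651929 cm → contributes +1158.992 cm⁴
  hole: d = -3.548071 cm → contributes −19.56754 cm⁴
Total I = 2034.357 cm⁴.

I_x ≈ 2034.4 cm⁴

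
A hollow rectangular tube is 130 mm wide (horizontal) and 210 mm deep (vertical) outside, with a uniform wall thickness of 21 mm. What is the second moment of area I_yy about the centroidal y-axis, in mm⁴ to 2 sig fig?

I_yy ≈ 2.9 × 10⁷ mm⁴

Decompose the section into non-overlapping parts with the origin at the bottom-left of its bounding rectangle.
Outer rectangle: 130 × 210, A = 27 300 mm², x = 65 mm, Ī = 38 447 500 mm⁴.
Inner void (subtracted): 88 × 168, A = 14 784 mm², x = 65 mm, Ī = 9 540 608 mm⁴.
By symmetry the centroid is at mid-width, x̄ = 65 mm.
All pieces are centred on the centroidal y-axis, so I = ΣĪ (holes subtracted) = 28 906 892 mm⁴.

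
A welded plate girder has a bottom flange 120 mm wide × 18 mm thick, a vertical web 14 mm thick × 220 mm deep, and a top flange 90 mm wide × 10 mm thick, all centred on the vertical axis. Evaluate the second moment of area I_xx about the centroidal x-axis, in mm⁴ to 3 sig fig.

Break the section into simple shapes (no overlaps), measuring from the bottom-left corner of the bounding box.
Bottom plate: 120 × 18, A = 2 160 mm², y = 9 mm, Ī = 58 320 mm⁴.
Web plate: 14 × 220, A = 3 080 mm², y = 128 mm, Ī = 12 422 667 mm⁴.
Top plate: 90 × 10, A = 900 mm², y = 243 mm, Ī = 7 500 mm⁴.
Centroid: ȳ = ΣA·y / ΣA = 102.99 mm.
Transfer each piece to the centroidal x-axis using Ī + A·d² with d = y − 102.99:
  bottom plate: d = -93.993 mm → contributes +19 141 435 mm⁴
  web plate: d = 25.007 mm → contributes +14 348 670 mm⁴
  top plate: d = 140.01 mm → contributes +17 649 142 mm⁴
Total I = 51 139 246 mm⁴.

I_xx ≈ 5.11 × 10⁷ mm⁴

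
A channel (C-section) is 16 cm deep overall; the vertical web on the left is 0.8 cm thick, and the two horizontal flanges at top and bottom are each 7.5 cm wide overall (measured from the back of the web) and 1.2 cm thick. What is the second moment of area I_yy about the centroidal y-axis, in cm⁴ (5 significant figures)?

Decompose the section into non-overlapping parts with the origin at the bottom-left of its bounding rectangle.
Web: 0.8 × 16, A = 12.8 cm², x = 0.4 cm, Ī = 0.6826667 cm⁴.
Top flange (beyond web): 6.7 × 1.2, A = 8.04 cm², x = 4.15 cm, Ī = 30.0763 cm⁴.
Bottom flange (beyond web): 6.7 × 1.2, A = 8.04 cm², x = 4.15 cm, Ī = 30.0763 cm⁴.
Centroid: x̄ = ΣA·x / ΣA = 2.48795 cm.
Transfer each piece to the centroidal y-axis using Ī + A·d² with d = x − 2.48795:
  web: d = -2.08795 cm → contributes +56.48472 cm⁴
  top flange (beyond web): d = 1.66205 cm → contributes +52.28607 cm⁴
  bottom flange (beyond web): d = 1.66205 cm → contributes +52.28607 cm⁴
Total I = 161.0569 cm⁴.

I_yy ≈ 161.06 cm⁴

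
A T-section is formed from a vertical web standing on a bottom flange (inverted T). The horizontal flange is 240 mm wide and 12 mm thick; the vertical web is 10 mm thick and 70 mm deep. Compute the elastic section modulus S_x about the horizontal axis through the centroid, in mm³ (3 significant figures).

S_x ≈ 1.86 × 10⁴ mm³

Decompose the section into non-overlapping parts with the origin at the bottom-left of its bounding rectangle.
Flange: 240 × 12, A = 2 880 mm², y = 6 mm, Ī = 34 560 mm⁴.
Web: 10 × 70, A = 700 mm², y = 47 mm, Ī = 285 833 mm⁴.
Centroid: ȳ = ΣA·y / ΣA = 14.017 mm.
Transfer each piece to the horizontal axis through the centroid using Ī + A·d² with d = y − 14.017:
  flange: d = -8.0168 mm → contributes +219 653 mm⁴
  web: d = 32.983 mm → contributes +1 047 359 mm⁴
Total I = 1 267 012 mm⁴.
Extreme fibre distance c = 67.983 mm; S = I/c = 18 637 mm³.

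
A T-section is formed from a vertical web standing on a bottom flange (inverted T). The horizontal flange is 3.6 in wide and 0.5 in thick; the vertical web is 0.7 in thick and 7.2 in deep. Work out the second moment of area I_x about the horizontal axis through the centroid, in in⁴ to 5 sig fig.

I_x ≈ 41.470 in⁴

Treat the section as a set of non-overlapping primitives; coordinates are from the bounding-box lower-left.
Flange: 3.6 × 0.5, A = 1.8 in², y = 0.25 in, Ī = 0.0375 in⁴.
Web: 0.7 × 7.2, A = 5.04 in², y = 4.1 in, Ī = 21.7728 in⁴.
Centroid: ȳ = ΣA·y / ΣA = 3.086842 in.
Transfer each piece to the horizontal axis through the centroid using Ī + A·d² with d = y − 3.086842:
  flange: d = -2.836842 in → contributes +14.52331 in⁴
  web: d = 1.013158 in → contributes +26.9463 in⁴
Total I = 41.46962 in⁴.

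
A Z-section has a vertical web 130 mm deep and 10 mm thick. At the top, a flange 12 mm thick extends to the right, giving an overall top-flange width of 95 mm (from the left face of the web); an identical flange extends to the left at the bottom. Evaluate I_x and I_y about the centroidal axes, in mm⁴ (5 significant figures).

I_x ≈ 8.9566 × 10⁶ mm⁴, I_y ≈ 5.8418 × 10⁶ mm⁴

Decompose the section into non-overlapping parts with the origin at the bottom-left of its bounding rectangle.
Web: 10 × 130, A = 1 300 mm², y = 65 mm, Ī = 1 830 833 mm⁴.
Top flange (beyond web): 85 × 12, A = 1 020 mm², y = 124 mm, Ī = 12 240 mm⁴.
Bottom flange (beyond web): 85 × 12, A = 1 020 mm², y = 6 mm, Ī = 12 240 mm⁴.
Centroid: ȳ = ΣA·y / ΣA = 65 mm.
Transfer each piece to the centroidal x-axis using Ī + A·d² with d = y − 65:
  web: d = 0 mm → contributes +1 830 833 mm⁴
  top flange (beyond web): d = 59 mm → contributes +3 562 860 mm⁴
  bottom flange (beyond web): d = -59 mm → contributes +3 562 860 mm⁴
Total I = 8 956 553 mm⁴.
For the y-axis: x̄ = 90 mm.
Repeating about the centroidal y-axis gives I_y = 5 841 833 mm⁴.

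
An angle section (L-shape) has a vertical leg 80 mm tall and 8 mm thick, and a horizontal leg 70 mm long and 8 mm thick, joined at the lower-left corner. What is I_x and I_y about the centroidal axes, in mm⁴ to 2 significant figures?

I_x ≈ 7.1 × 10⁵ mm⁴, I_y ≈ 5.0 × 10⁵ mm⁴

Decompose the section into non-overlapping parts with the origin at the bottom-left of its bounding rectangle.
Vertical leg: 8 × 80, A = 640 mm², y = 40 mm, Ī = 341 333 mm⁴.
Horizontal leg (remainder): 62 × 8, A = 496 mm², y = 4 mm, Ī = 2 645 mm⁴.
Centroid: ȳ = ΣA·y / ΣA = 24.28 mm.
Transfer each piece to the centroidal x-axis using Ī + A·d² with d = y − 24.28:
  vertical leg: d = 15.72 mm → contributes +499 455 mm⁴
  horizontal leg (remainder): d = -20.28 mm → contributes +206 673 mm⁴
Total I = 706 129 mm⁴.
For the y-axis: x̄ = 19.28 mm.
Repeating about the centroidal y-axis gives I_y = 504 609 mm⁴.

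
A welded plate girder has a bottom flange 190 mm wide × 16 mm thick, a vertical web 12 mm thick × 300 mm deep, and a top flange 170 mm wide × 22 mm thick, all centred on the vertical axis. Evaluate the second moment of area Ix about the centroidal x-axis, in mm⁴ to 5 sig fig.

Ix ≈ 1.9862 × 10⁸ mm⁴

Break the section into simple shapes (no overlaps), measuring from the bottom-left corner of the bounding box.
Bottom plate: 190 × 16, A = 3 040 mm², y = 8 mm, Ī = 64853.33 mm⁴.
Web plate: 12 × 300, A = 3 600 mm², y = 166 mm, Ī = 27 000 000 mm⁴.
Top plate: 170 × 22, A = 3 740 mm², y = 327 mm, Ī = 150846.7 mm⁴.
Centroid: ȳ = ΣA·y / ΣA = 177.736 mm.
Transfer each piece to the centroidal x-axis using Ī + A·d² with d = y − 177.736:
  bottom plate: d = -169.736 mm → contributes +87 648 227 mm⁴
  web plate: d = -11.73603 mm → contributes +27 495 844 mm⁴
  top plate: d = 149.264 mm → contributes +83 477 046 mm⁴
Total I = 198 621 117 mm⁴.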